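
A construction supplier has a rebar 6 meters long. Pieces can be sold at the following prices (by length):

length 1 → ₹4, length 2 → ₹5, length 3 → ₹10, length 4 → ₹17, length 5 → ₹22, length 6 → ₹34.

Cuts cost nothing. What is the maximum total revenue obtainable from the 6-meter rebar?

Build r[k] bottom-up: r[k] = max over allowed piece i of (p[i] + r[k−i]).
r[1] = 4
r[2] = max(4+4, 5+0) = 8
r[3] = max(4+8, 5+4, 10+0) = 12
r[4] = max(4+12, 5+8, 10+4, 17+0) = 17
r[5] = max(4+17, 5+12, 10+8, 17+4, 22+0) = 22
r[6] = max(4+22, 5+17, 10+12, 17+8, 22+4, 34+0) = 34
Best is to sell the whole 6-meter piece uncut for ₹34.

34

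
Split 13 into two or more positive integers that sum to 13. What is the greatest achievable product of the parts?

Define P[k] = max over 1≤i<k of i · max(k−i, P[k−i]); the inner max lets the remainder stay uncut if that's better.
P[2] = 1·max(1,0) = 1·1 = 1
P[3] = 1·max(2,1) = 1·2 = 2
P[4] = 2·max(2,1) = 2·2 = 4
P[5] = 2·max(3,2) = 2·3 = 6
P[6] = 3·max(3,2) = 3·3 = 9
P[7] = 2·max(5,6) = 2·6 = 12
P[8] = 2·max(6,9) = 2·9 = 18
P[9] = 3·max(6,9) = 3·9 = 27
P[10] = 2·max(8,18) = 2·18 = 36
P[11] = 2·max(9,27) = 2·27 = 54
P[12] = 3·max(9,27) = 3·27 = 81
P[13] = 2·max(11,54) = 2·54 = 108
One optimal split: 3 + 3 + 3 + 2 + 2; product 3·3·3·2·2 = 108.

108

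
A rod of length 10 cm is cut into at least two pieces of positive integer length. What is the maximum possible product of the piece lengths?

Define prod[k] = max over 1≤i<k of i · max(k−i, prod[k−i]); the inner max lets the remainder stay uncut if that's better.
Small cases: prod[2]=1, prod[3]=2.
prod[4] = max(1·3, 2·2, 3·1) = 4
prod[5] = max(1·4, 2·3, 3·2, 4·1) = 6
prod[6] = max(1·6, 2·4, 3·3, 4·2, 5·1) = 9
prod[7] = max(1·9, 2·6, 3·4, 4·3, 5·2, 6·1) = 12
prod[8] = max(1·12, 2·9, 3·6, …, 6·2, 7·1) = 18
prod[9] = max(1·18, 2·12, 3·9, …, 7·2, 8·1) = 27
prod[10] = max(1·27, 2·18, 3·12, …, 8·2, 9·1) = 36
One optimal split: 3 + 3 + 2 + 2; product 3·3·2·2 = 36.

36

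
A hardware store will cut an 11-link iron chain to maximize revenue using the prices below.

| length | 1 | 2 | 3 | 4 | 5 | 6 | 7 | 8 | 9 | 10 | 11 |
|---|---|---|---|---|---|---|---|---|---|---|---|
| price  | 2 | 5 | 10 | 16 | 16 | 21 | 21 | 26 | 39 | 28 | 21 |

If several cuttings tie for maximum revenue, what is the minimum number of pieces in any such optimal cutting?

Consider every possible first cut. r[k] is the best of p[i]+r[k−i] over all sellable i≤k.
r[1] = 2
r[2] = 5
r[3] = 10
r[4] = 16
r[5] = 18  (first piece 1, then r[4]=16)
r[6] = 21  (first piece 2, then r[4]=16)
r[7] = 26  (first piece 3, then r[4]=16)
r[8] = 32  (first piece 4, then r[4]=16)
r[9] = 39
r[10] = 41  (first piece 1, then r[9]=39)
r[11] = 44  (first piece 2, then r[9]=39)
Maximum revenue is $44.
Now minimize piece count subject to staying optimal: for each k, pieces[k] = 1 + min over i with p[i]+r[k−i]=r[k] of pieces[k−i].
pieces[8] = 2
pieces[9] = 1
pieces[10] = 2
pieces[11] = 2

2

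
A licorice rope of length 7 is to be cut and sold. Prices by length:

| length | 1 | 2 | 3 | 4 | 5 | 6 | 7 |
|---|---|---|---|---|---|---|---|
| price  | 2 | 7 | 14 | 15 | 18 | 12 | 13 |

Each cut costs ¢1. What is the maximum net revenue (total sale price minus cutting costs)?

Let v[k] be the best obtainable value from length k. For each k, try every first piece i and keep the best of price[i] + v[k−i] minus the 1 cut fee when i<k.
v[1] = 2
v[2] = max(2+2-1, 7+0) = 7
v[3] = max(2+7-1, 7+2-1, 14+0) = 14
v[4] = max(2+14-1, 7+7-1, 14+2-1, 15+0) = 15
v[5] = max(2+15-1, 7+14-1, 14+7-1, 15+2-1, 18+0) = 20
v[6] = max(2+20-1, 7+15-1, 14+14-1, 15+7-1, 18+2-1, 12+0) = 27
v[7] = max(2+27-1, 7+20-1, 14+15-1, …, 12+2-1, 13+0) = 28
One optimal plan: pieces 3 + 3 + 1 (2 cuts) → ¢30 − ¢2 = ¢28.

28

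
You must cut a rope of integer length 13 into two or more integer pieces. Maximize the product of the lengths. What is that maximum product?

108

Define m[k] = max over 1≤i<k of i · max(k−i, m[k−i]); the inner max lets the remainder stay uncut if that's better.
m[2] = 1×max(1,0) = 1×1 = 1
m[3] = max(1×2, 2×1) = 2
m[4] = max(1×3, 2×2, 3×1) = 4
m[5] = max(1×4, 2×3, 3×2, 4×1) = 6
m[6] = max(1×6, 2×4, 3×3, 4×2, 5×1) = 9
m[7] = max(1×9, 2×6, 3×4, 4×3, 5×2, 6×1) = 12
m[8] = max(1×12, 2×9, 3×6, …, 6×2, 7×1) = 18
m[9] = max(1×18, 2×12, 3×9, …, 7×2, 8×1) = 27
m[10] = max(1×27, 2×18, 3×12, …, 8×2, 9×1) = 36
m[11] = max(1×36, 2×27, 3×18, …, 9×2, 10×1) = 54
m[12] = max(1×54, 2×36, 3×27, …, 10×2, 11×1) = 81
m[13] = max(1×81, 2×54, 3×36, …, 11×2, 12×1) = 108
One optimal split: 3 + 3 + 3 + 2 + 2; product 3×3×3×2×2 = 108.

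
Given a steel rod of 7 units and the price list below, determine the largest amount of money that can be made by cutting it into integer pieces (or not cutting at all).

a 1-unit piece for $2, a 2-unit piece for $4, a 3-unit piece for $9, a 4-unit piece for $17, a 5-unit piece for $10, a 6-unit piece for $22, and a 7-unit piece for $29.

29

Let R[k] be the best obtainable value from length k. For each k, try every first piece i and keep the best of price[i] + R[k−i].
R[1] = 2
R[2] = max(2+2, 4+0) = 4
R[3] = max(2+4, 4+2, 9+0) = 9
R[4] = max(2+9, 4+4, 9+2, 17+0) = 17
R[5] = max(2+17, 4+9, 9+4, 17+2, 10+0) = 19
R[6] = max(2+19, 4+17, 9+9, 17+4, 10+2, 22+0) = 22
R[7] = max(2+22, 4+19, 9+17, …, 22+2, 29+0) = 29
Best is to sell the whole 7-unit piece uncut for $29.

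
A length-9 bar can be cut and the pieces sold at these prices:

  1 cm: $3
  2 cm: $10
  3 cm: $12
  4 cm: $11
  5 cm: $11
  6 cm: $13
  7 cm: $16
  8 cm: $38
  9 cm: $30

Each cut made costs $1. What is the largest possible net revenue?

Let net[k] be the best obtainable value from length k. For each k, try every first piece i and keep the best of price[i] + net[k−i] minus the 1 cut fee when i<k.
net[1] = 3
net[2] = max(3+3-1, 10+0) = 10
net[3] = max(3+10-1, 10+3-1, 12+0) = 12
net[4] = max(3+12-1, 10+10-1, 12+3-1, 11+0) = 19
net[5] = max(3+19-1, 10+12-1, 12+10-1, 11+3-1, 11+0) = 21
net[6] = max(3+21-1, 10+19-1, 12+12-1, 11+10-1, 11+3-1, 13+0) = 28
net[7] = max(3+28-1, 10+21-1, 12+19-1, …, 13+3-1, 16+0) = 30
net[8] = max(3+30-1, 10+28-1, 12+21-1, …, 16+3-1, 38+0) = 38
net[9] = max(3+38-1, 10+30-1, 12+28-1, …, 38+3-1, 30+0) = 40
One optimal plan: pieces 8 + 1 (1 cut) → $41 − $1 = $40.

40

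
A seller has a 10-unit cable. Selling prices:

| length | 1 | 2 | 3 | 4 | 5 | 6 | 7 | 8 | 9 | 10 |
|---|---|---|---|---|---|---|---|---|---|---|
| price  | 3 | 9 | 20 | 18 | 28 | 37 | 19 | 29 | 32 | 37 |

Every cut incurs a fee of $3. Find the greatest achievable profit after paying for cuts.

54

Let net[k] be the best obtainable value from length k. For each k, try every first piece i and keep the best of price[i] + net[k−i] minus the 3 cut fee when i<k.
net[1] = 3
net[2] = max(3+3-3, 9+0) = 9
net[3] = max(3+9-3, 9+3-3, 20+0) = 20
net[4] = max(3+20-3, 9+9-3, 20+3-3, 18+0) = 20
net[5] = max(3+20-3, 9+20-3, 20+9-3, 18+3-3, 28+0) = 28
net[6] = max(3+28-3, 9+20-3, 20+20-3, 18+9-3, 28+3-3, 37+0) = 37
net[7] = max(3+37-3, 9+28-3, 20+20-3, …, 37+3-3, 19+0) = 37
net[8] = max(3+37-3, 9+37-3, 20+28-3, …, 19+3-3, 29+0) = 45
net[9] = max(3+45-3, 9+37-3, 20+37-3, …, 29+3-3, 32+0) = 54
net[10] = max(3+54-3, 9+45-3, 20+37-3, …, 32+3-3, 37+0) = 54
One optimal plan: pieces 3 + 3 + 3 + 1 (3 cuts) → $63 − $9 = $54.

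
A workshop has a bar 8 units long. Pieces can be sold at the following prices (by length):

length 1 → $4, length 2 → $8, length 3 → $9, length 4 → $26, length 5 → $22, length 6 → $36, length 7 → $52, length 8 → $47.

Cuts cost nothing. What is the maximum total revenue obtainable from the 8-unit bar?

56

Consider every possible first cut. best[k] is the best of p[i]+best[k−i] over all sellable i≤k.
best[1] = 4
best[2] = max(4+4, 8+0) = 8
best[3] = max(4+8, 8+4, 9+0) = 12
best[4] = max(4+12, 8+8, 9+4, 26+0) = 26
best[5] = max(4+26, 8+12, 9+8, 26+4, 22+0) = 30
best[6] = max(4+30, 8+26, 9+12, 26+8, 22+4, 36+0) = 36
best[7] = max(4+36, 8+30, 9+26, …, 36+4, 52+0) = 52
best[8] = max(4+52, 8+36, 9+30, …, 52+4, 47+0) = 56
One optimal cutting: 7 + 1 → $52 + $4 = $56.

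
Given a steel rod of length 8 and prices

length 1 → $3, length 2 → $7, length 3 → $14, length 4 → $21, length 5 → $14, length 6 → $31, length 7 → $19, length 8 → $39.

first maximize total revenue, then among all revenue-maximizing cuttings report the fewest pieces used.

2

Let r[k] be the best obtainable value from length k. For each k, try every first piece i and keep the best of price[i] + r[k−i].
r[1] = 3
r[2] = 7
r[3] = 14
r[4] = 21
r[5] = 24  (first piece 1, then r[4]=21)
r[6] = 31
r[7] = 35  (first piece 3, then r[4]=21)
r[8] = 42  (first piece 4, then r[4]=21)
Maximum revenue is $42.
Now minimize piece count subject to staying optimal: for each k, pieces[k] = 1 + min over i with p[i]+r[k−i]=r[k] of pieces[k−i].
pieces[5] = 2
pieces[6] = 1
pieces[7] = 2
pieces[8] = 2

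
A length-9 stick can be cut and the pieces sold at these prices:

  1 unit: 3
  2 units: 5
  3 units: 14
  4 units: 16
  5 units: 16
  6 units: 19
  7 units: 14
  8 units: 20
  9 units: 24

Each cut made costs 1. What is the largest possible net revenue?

40

Let v[k] be the best obtainable value from length k. For each k, try every first piece i and keep the best of price[i] + v[k−i] minus the 1 cut fee when i<k.
v[1] = 3
v[2] = 5  (first piece 1, then v[1]=3)
v[3] = 14
v[4] = 16  (first piece 1, then v[3]=14)
v[5] = 18  (first piece 1, then v[4]=16)
v[6] = 27  (first piece 3, then v[3]=14)
v[7] = 29  (first piece 1, then v[6]=27)
v[8] = 31  (first piece 1, then v[7]=29)
v[9] = 40  (first piece 3, then v[6]=27)
One optimal plan: pieces 3 + 3 + 3 (2 cuts) → 42 − 2 = 40.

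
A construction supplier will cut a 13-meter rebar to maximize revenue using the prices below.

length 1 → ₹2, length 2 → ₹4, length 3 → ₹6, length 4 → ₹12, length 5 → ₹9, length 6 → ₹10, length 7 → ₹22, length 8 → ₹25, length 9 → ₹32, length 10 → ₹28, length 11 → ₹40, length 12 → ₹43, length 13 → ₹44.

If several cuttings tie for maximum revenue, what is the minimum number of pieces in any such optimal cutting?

Build r[k] bottom-up: r[k] = max over allowed piece i of (p[i] + r[k−i]).
r[1] = 2
r[2] = max(2+2, 4+0) = 4
r[3] = max(2+4, 4+2, 6+0) = 6
r[4] = max(2+6, 4+4, 6+2, 12+0) = 12
r[5] = max(2+12, 4+6, 6+4, 12+2, 9+0) = 14
r[6] = max(2+14, 4+12, 6+6, 12+4, 9+2, 10+0) = 16
r[7] = max(2+16, 4+14, 6+12, …, 10+2, 22+0) = 22
r[8] = max(2+22, 4+16, 6+14, …, 22+2, 25+0) = 25
r[9] = max(2+25, 4+22, 6+16, …, 25+2, 32+0) = 32
r[10] = max(2+32, 4+25, 6+22, …, 32+2, 28+0) = 34
r[11] = max(2+34, 4+32, 6+25, …, 28+2, 40+0) = 40
r[12] = max(2+40, 4+34, 6+32, …, 40+2, 43+0) = 43
r[13] = max(2+43, 4+40, 6+34, …, 43+2, 44+0) = 45
Maximum revenue is ₹45.
Now minimize piece count subject to staying optimal: for each k, pieces[k] = 1 + min over i with p[i]+r[k−i]=r[k] of pieces[k−i].
pieces[10] = 2
pieces[11] = 1
pieces[12] = 1
pieces[13] = 2

2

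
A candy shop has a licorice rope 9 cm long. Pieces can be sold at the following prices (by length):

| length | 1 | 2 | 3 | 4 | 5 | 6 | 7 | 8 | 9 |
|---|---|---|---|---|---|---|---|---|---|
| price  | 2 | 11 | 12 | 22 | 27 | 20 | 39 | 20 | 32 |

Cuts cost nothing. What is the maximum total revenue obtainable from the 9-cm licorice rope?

50

Consider every possible first cut. best[k] is the best of p[i]+best[k−i] over all sellable i≤k.
best[1] = 2
best[2] = max(2+2, 11+0) = 11
best[3] = max(2+11, 11+2, 12+0) = 13
best[4] = max(2+13, 11+11, 12+2, 22+0) = 22
best[5] = max(2+22, 11+13, 12+11, 22+2, 27+0) = 27
best[6] = max(2+27, 11+22, 12+13, 22+11, 27+2, 20+0) = 33
best[7] = max(2+33, 11+27, 12+22, …, 20+2, 39+0) = 39
best[8] = max(2+39, 11+33, 12+27, …, 39+2, 20+0) = 44
best[9] = max(2+44, 11+39, 12+33, …, 20+2, 32+0) = 50
One optimal cutting: 7 + 2 → ¢39 + ¢11 = ¢50.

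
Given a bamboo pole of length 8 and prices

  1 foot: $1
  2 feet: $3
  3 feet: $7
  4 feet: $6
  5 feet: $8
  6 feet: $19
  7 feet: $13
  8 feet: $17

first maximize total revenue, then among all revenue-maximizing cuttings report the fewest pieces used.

Build r[k] bottom-up: r[k] = max over allowed piece i of (p[i] + r[k−i]).
r[1] = 1
r[2] = max(1+1, 3+0) = 3
r[3] = max(1+3, 3+1, 7+0) = 7
r[4] = max(1+7, 3+3, 7+1, 6+0) = 8
r[5] = max(1+8, 3+7, 7+3, 6+1, 8+0) = 10
r[6] = max(1+10, 3+8, 7+7, 6+3, 8+1, 19+0) = 19
r[7] = max(1+19, 3+10, 7+8, …, 19+1, 13+0) = 20
r[8] = max(1+20, 3+19, 7+10, …, 13+1, 17+0) = 22
Maximum revenue is $22.
Now minimize piece count subject to staying optimal: for each k, pieces[k] = 1 + min over i with p[i]+r[k−i]=r[k] of pieces[k−i].
pieces[5] = 2
pieces[6] = 1
pieces[7] = 2
pieces[8] = 2

2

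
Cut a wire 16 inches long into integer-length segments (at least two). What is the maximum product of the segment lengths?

Let f[k] be the best product for length k (with at least one cut). For each first piece i, the rest contributes max(k−i, f[k−i]).
Small cases: f[2]=1, f[3]=2, f[4]=4, f[5]=6, f[6]=9, f[7]=12, f[8]=18, f[9]=27, f[10]=36.
f[11] = 2*max(9,27) = 2*27 = 54
f[12] = 3*max(9,27) = 3*27 = 81
f[13] = 2*max(11,54) = 2*54 = 108
f[14] = 2*max(12,81) = 2*81 = 162
f[15] = 3*max(12,81) = 3*81 = 243
f[16] = 2*max(14,162) = 2*162 = 324
One optimal split: 3 + 3 + 3 + 3 + 2 + 2; product 3*3*3*3*2*2 = 324.

324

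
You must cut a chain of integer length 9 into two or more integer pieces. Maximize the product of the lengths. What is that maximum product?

Fill prod[k] for k=2..9: at each k try every first piece i and multiply by the better of (k−i) uncut or prod[k−i].
prod[2] = 1×max(1,0) = 1×1 = 1
prod[3] = max(1×2, 2×1) = 2
prod[4] = max(1×3, 2×2, 3×1) = 4
prod[5] = max(1×4, 2×3, 3×2, 4×1) = 6
prod[6] = max(1×6, 2×4, 3×3, 4×2, 5×1) = 9
prod[7] = max(1×9, 2×6, 3×4, 4×3, 5×2, 6×1) = 12
prod[8] = max(1×12, 2×9, 3×6, …, 6×2, 7×1) = 18
prod[9] = max(1×18, 2×12, 3×9, …, 7×2, 8×1) = 27
One optimal split: 3 + 3 + 3; product 3×3×3 = 27.

27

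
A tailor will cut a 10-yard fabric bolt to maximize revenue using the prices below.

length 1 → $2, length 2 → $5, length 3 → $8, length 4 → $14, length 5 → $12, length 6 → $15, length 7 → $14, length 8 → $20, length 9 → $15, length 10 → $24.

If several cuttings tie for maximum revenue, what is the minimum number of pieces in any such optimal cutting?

Consider every possible first cut. r[k] is the best of p[i]+r[k−i] over all sellable i≤k.
r[1] = 2
r[2] = 5
r[3] = 8
r[4] = 14
r[5] = 16  (first piece 1, then r[4]=14)
r[6] = 19  (first piece 2, then r[4]=14)
r[7] = 22  (first piece 3, then r[4]=14)
r[8] = 28  (first piece 4, then r[4]=14)
r[9] = 30  (first piece 1, then r[8]=28)
r[10] = 33  (first piece 2, then r[8]=28)
Maximum revenue is $33.
Now minimize piece count subject to staying optimal: for each k, pieces[k] = 1 + min over i with p[i]+r[k−i]=r[k] of pieces[k−i].
pieces[7] = 2
pieces[8] = 2
pieces[9] = 3
pieces[10] = 3

3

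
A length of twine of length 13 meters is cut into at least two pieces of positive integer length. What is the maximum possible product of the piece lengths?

Define P[k] = max over 1≤i<k of i · max(k−i, P[k−i]); the inner max lets the remainder stay uncut if that's better.
P[2] = 1*max(1,0) = 1*1 = 1
P[3] = 1*max(2,1) = 1*2 = 2
P[4] = 2*max(2,1) = 2*2 = 4
P[5] = 2*max(3,2) = 2*3 = 6
P[6] = 3*max(3,2) = 3*3 = 9
P[7] = 2*max(5,6) = 2*6 = 12
P[8] = 2*max(6,9) = 2*9 = 18
P[9] = 3*max(6,9) = 3*9 = 27
P[10] = 2*max(8,18) = 2*18 = 36
P[11] = 2*max(9,27) = 2*27 = 54
P[12] = 3*max(9,27) = 3*27 = 81
P[13] = 2*max(11,54) = 2*54 = 108
One optimal split: 3 + 3 + 3 + 2 + 2; product 3*3*3*2*2 = 108.

108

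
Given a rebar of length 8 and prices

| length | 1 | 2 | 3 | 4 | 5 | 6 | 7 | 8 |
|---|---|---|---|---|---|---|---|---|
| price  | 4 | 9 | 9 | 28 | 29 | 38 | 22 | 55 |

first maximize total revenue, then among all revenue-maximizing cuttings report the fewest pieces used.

Build r[k] bottom-up: r[k] = max over allowed piece i of (p[i] + r[k−i]).
r[1] = 4
r[2] = max(4+4, 9+0) = 9
r[3] = max(4+9, 9+4, 9+0) = 13
r[4] = max(4+13, 9+9, 9+4, 28+0) = 28
r[5] = max(4+28, 9+13, 9+9, 28+4, 29+0) = 32
r[6] = max(4+32, 9+28, 9+13, 28+9, 29+4, 38+0) = 38
r[7] = max(4+38, 9+32, 9+28, …, 38+4, 22+0) = 42
r[8] = max(4+42, 9+38, 9+32, …, 22+4, 55+0) = 56
Maximum revenue is ₹56.
Now minimize piece count subject to staying optimal: for each k, pieces[k] = 1 + min over i with p[i]+r[k−i]=r[k] of pieces[k−i].
pieces[5] = 2
pieces[6] = 1
pieces[7] = 2
pieces[8] = 2

2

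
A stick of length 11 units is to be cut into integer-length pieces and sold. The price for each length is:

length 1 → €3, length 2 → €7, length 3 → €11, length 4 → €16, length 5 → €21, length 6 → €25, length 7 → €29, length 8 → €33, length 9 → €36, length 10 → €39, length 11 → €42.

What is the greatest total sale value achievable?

46

Consider every possible first cut. R[k] is the best of p[i]+R[k−i] over all sellable i≤k.
R[1] = 3
R[2] = max(3+3, 7+0) = 7
R[3] = max(3+7, 7+3, 11+0) = 11
R[4] = max(3+11, 7+7, 11+3, 16+0) = 16
R[5] = max(3+16, 7+11, 11+7, 16+3, 21+0) = 21
R[6] = max(3+21, 7+16, 11+11, 16+7, 21+3, 25+0) = 25
R[7] = max(3+25, 7+21, 11+16, …, 25+3, 29+0) = 29
R[8] = max(3+29, 7+25, 11+21, …, 29+3, 33+0) = 33
R[9] = max(3+33, 7+29, 11+25, …, 33+3, 36+0) = 37
R[10] = max(3+37, 7+33, 11+29, …, 36+3, 39+0) = 42
R[11] = max(3+42, 7+37, 11+33, …, 39+3, 42+0) = 46
One optimal cutting: 6 + 5 → €25 + €21 = €46.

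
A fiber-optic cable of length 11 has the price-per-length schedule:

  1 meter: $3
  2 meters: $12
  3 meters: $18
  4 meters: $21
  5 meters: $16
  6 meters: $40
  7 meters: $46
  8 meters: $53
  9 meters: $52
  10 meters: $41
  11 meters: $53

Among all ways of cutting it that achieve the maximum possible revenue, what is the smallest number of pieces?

2

Let r[k] be the best obtainable value from length k. For each k, try every first piece i and keep the best of price[i] + r[k−i].
r[1] = 3
r[2] = 12
r[3] = 18
r[4] = 24  (first piece 2, then r[2]=12)
r[5] = 30  (first piece 2, then r[3]=18)
r[6] = 40
r[7] = 46
r[8] = 53
r[9] = 58  (first piece 2, then r[7]=46)
r[10] = 65  (first piece 2, then r[8]=53)
r[11] = 71  (first piece 3, then r[8]=53)
Maximum revenue is $71.
Now minimize piece count subject to staying optimal: for each k, pieces[k] = 1 + min over i with p[i]+r[k−i]=r[k] of pieces[k−i].
pieces[8] = 1
pieces[9] = 2
pieces[10] = 2
pieces[11] = 2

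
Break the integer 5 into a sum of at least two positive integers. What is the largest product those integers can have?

6

Let prod[k] be the best product for length k (with at least one cut). For each first piece i, the rest contributes max(k−i, prod[k−i]).
prod[2] = 1*max(1,0) = 1*1 = 1
prod[3] = max(1*2, 2*1) = 2
prod[4] = max(1*3, 2*2, 3*1) = 4
prod[5] = max(1*4, 2*3, 3*2, 4*1) = 6
One optimal split: 3 + 2; product 3*2 = 6.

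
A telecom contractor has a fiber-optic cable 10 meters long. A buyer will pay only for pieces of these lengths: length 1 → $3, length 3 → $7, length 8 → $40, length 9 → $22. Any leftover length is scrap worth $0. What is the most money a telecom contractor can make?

Build best[k] bottom-up: best[k] = max over allowed piece i of (p[i] + best[k−i]).
best[1] = 3
best[2] = 6  (first piece 1, then best[1]=3)
best[3] = 9  (first piece 1, then best[2]=6)
best[4] = 12  (first piece 1, then best[3]=9)
best[5] = 15  (first piece 1, then best[4]=12)
best[6] = 18  (first piece 1, then best[5]=15)
best[7] = 21  (first piece 1, then best[6]=18)
best[8] = 40
best[9] = 43  (first piece 1, then best[8]=40)
best[10] = 46  (first piece 1, then best[9]=43)
One optimal cutting: 8 + 1 + 1 → $46.

46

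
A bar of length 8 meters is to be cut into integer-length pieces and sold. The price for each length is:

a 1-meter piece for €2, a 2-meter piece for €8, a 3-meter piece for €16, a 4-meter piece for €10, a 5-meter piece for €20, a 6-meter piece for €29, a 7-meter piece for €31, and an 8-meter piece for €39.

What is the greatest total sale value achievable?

Build r[k] bottom-up: r[k] = max over allowed piece i of (p[i] + r[k−i]).
r[1] = 2
r[2] = 8
r[3] = 16
r[4] = 18  (first piece 1, then r[3]=16)
r[5] = 24  (first piece 2, then r[3]=16)
r[6] = 32  (first piece 3, then r[3]=16)
r[7] = 34  (first piece 1, then r[6]=32)
r[8] = 40  (first piece 2, then r[6]=32)
One optimal cutting: 3 + 3 + 2 → €16 + €16 + €8 = €40.

40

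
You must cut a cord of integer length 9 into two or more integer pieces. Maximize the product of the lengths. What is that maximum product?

27

Let g[k] be the best product for length k (with at least one cut). For each first piece i, the rest contributes max(k−i, g[k−i]).
g[2] = 1×max(1,0) = 1×1 = 1
g[3] = 1×max(2,1) = 1×2 = 2
g[4] = 2×max(2,1) = 2×2 = 4
g[5] = 2×max(3,2) = 2×3 = 6
g[6] = 3×max(3,2) = 3×3 = 9
g[7] = 2×max(5,6) = 2×6 = 12
g[8] = 2×max(6,9) = 2×9 = 18
g[9] = 3×max(6,9) = 3×9 = 27
One optimal split: 3 + 3 + 3; product 3×3×3 = 27.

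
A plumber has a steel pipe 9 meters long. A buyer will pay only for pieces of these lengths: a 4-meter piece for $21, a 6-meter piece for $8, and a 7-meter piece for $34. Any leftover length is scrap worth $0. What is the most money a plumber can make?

42

Consider every possible first cut. r[k] is the best of p[i]+r[k−i] over all sellable i≤k.
r[1] = 0
r[2] = 0
r[3] = 0
r[4] = 21
r[5] = 21
r[6] = 21
r[7] = 34
r[8] = 42  (first piece 4, then r[4]=21)
r[9] = 42
One optimal cutting: pieces 4 + 4 with 1 meter of scrap → $42.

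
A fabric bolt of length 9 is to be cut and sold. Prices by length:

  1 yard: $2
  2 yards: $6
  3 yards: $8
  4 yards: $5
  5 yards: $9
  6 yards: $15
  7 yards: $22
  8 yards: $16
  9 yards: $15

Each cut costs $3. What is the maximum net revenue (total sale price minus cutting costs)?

25

Let net[k] be the best obtainable value from length k. For each k, try every first piece i and keep the best of price[i] + net[k−i] minus the 3 cut fee when i<k.
net[1] = 2
net[2] = max(2+2-3, 6+0) = 6
net[3] = max(2+6-3, 6+2-3, 8+0) = 8
net[4] = max(2+8-3, 6+6-3, 8+2-3, 5+0) = 9
net[5] = max(2+9-3, 6+8-3, 8+6-3, 5+2-3, 9+0) = 11
net[6] = max(2+11-3, 6+9-3, 8+8-3, 5+6-3, 9+2-3, 15+0) = 15
net[7] = max(2+15-3, 6+11-3, 8+9-3, …, 15+2-3, 22+0) = 22
net[8] = max(2+22-3, 6+15-3, 8+11-3, …, 22+2-3, 16+0) = 21
net[9] = max(2+21-3, 6+22-3, 8+15-3, …, 16+2-3, 15+0) = 25
One optimal plan: pieces 7 + 2 (1 cut) → $28 − $3 = $25.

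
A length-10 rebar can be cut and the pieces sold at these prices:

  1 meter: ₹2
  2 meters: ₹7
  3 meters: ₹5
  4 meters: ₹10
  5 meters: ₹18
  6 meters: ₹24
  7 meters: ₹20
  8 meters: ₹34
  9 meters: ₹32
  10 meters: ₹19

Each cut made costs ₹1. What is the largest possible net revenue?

Build v[k] bottom-up: v[k] = max over allowed piece i of (p[i] + v[k−i]) − 1 per cut.
v[1] = 2
v[2] = max(2+2-1, 7+0) = 7
v[3] = max(2+7-1, 7+2-1, 5+0) = 8
v[4] = max(2+8-1, 7+7-1, 5+2-1, 10+0) = 13
v[5] = max(2+13-1, 7+8-1, 5+7-1, 10+2-1, 18+0) = 18
v[6] = max(2+18-1, 7+13-1, 5+8-1, 10+7-1, 18+2-1, 24+0) = 24
v[7] = max(2+24-1, 7+18-1, 5+13-1, …, 24+2-1, 20+0) = 25
v[8] = max(2+25-1, 7+24-1, 5+18-1, …, 20+2-1, 34+0) = 34
v[9] = max(2+34-1, 7+25-1, 5+24-1, …, 34+2-1, 32+0) = 35
v[10] = max(2+35-1, 7+34-1, 5+25-1, …, 32+2-1, 19+0) = 40
One optimal plan: pieces 8 + 2 (1 cut) → ₹41 − ₹1 = ₹40.

40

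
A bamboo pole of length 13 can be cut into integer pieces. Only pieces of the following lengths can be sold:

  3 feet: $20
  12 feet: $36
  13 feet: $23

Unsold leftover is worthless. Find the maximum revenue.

Build best[k] bottom-up: best[k] = max over allowed piece i of (p[i] + best[k−i]).
best[1] = 0
best[2] = 0
best[3] = 20
best[4] = 20
best[5] = 20
best[6] = 40  (first piece 3, then best[3]=20)
best[7] = 40
best[8] = 40
best[9] = 60  (first piece 3, then best[6]=40)
best[10] = 60
best[11] = 60
best[12] = max(20+60, 36+0) = 80
best[13] = max(20+60, 36+0, 23+0) = 80
One optimal cutting: pieces 3 + 3 + 3 + 3 with 1 foot of scrap → $80.

80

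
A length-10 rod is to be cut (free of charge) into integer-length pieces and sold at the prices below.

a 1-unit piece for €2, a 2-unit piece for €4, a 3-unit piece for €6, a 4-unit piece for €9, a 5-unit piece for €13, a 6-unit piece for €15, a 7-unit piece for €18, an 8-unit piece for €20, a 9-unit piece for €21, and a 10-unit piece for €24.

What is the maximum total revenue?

26

Consider every possible first cut. R[k] is the best of p[i]+R[k−i] over all sellable i≤k.
R[1] = 2
R[2] = max(2+2, 4+0) = 4
R[3] = max(2+4, 4+2, 6+0) = 6
R[4] = max(2+6, 4+4, 6+2, 9+0) = 9
R[5] = max(2+9, 4+6, 6+4, 9+2, 13+0) = 13
R[6] = max(2+13, 4+9, 6+6, 9+4, 13+2, 15+0) = 15
R[7] = max(2+15, 4+13, 6+9, …, 15+2, 18+0) = 18
R[8] = max(2+18, 4+15, 6+13, …, 18+2, 20+0) = 20
R[9] = max(2+20, 4+18, 6+15, …, 20+2, 21+0) = 22
R[10] = max(2+22, 4+20, 6+18, …, 21+2, 24+0) = 26
One optimal cutting: 5 + 5 → €13 + €13 = €26.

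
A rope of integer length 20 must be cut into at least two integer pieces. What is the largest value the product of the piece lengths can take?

1458

Fill P[k] for k=2..20: at each k try every first piece i and multiply by the better of (k−i) uncut or P[k−i].
Small cases: P[2]=1, P[3]=2, P[4]=4, P[5]=6, P[6]=9, P[7]=12, P[8]=18, P[9]=27, P[10]=36, P[11]=54, P[12]=81, P[13]=108, P[14]=162.
P[15] = 3×max(12,81) = 3×81 = 243
P[16] = 2×max(14,162) = 2×162 = 324
P[17] = 2×max(15,243) = 2×243 = 486
P[18] = 3×max(15,243) = 3×243 = 729
P[19] = 2×max(17,486) = 2×486 = 972
P[20] = 2×max(18,729) = 2×729 = 1458
One optimal split: 3 + 3 + 3 + 3 + 3 + 3 + 2; product 3×3×3×3×3×3×2 = 1458.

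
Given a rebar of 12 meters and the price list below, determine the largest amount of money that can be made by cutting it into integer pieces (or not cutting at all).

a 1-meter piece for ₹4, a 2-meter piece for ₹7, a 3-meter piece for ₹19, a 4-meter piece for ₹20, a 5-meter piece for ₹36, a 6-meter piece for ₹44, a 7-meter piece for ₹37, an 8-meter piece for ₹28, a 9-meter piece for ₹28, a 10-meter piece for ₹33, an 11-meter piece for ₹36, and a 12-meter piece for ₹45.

Build best[k] bottom-up: best[k] = max over allowed piece i of (p[i] + best[k−i]).
best[1] = 4
best[2] = 8  (first piece 1, then best[1]=4)
best[3] = 19
best[4] = 23  (first piece 1, then best[3]=19)
best[5] = 36
best[6] = 44
best[7] = 48  (first piece 1, then best[6]=44)
best[8] = 55  (first piece 3, then best[5]=36)
best[9] = 63  (first piece 3, then best[6]=44)
best[10] = 72  (first piece 5, then best[5]=36)
best[11] = 80  (first piece 5, then best[6]=44)
best[12] = 88  (first piece 6, then best[6]=44)
One optimal cutting: 6 + 6 → ₹44 + ₹44 = ₹88.

88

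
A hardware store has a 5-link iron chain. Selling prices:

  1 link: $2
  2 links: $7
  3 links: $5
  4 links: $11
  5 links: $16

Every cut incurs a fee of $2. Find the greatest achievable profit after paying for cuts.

Build v[k] bottom-up: v[k] = max over allowed piece i of (p[i] + v[k−i]) − 2 per cut.
v[1] = 2
v[2] = max(2+2-2, 7+0) = 7
v[3] = max(2+7-2, 7+2-2, 5+0) = 7
v[4] = max(2+7-2, 7+7-2, 5+2-2, 11+0) = 12
v[5] = max(2+12-2, 7+7-2, 5+7-2, 11+2-2, 16+0) = 16
Best is to make no cuts and sell whole for $16.

16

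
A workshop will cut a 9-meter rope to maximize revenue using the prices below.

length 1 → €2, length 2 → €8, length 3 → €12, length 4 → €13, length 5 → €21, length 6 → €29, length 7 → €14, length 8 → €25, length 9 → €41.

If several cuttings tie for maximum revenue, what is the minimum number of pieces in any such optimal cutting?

1

Build r[k] bottom-up: r[k] = max over allowed piece i of (p[i] + r[k−i]).
r[1] = 2
r[2] = max(2+2, 8+0) = 8
r[3] = max(2+8, 8+2, 12+0) = 12
r[4] = max(2+12, 8+8, 12+2, 13+0) = 16
r[5] = max(2+16, 8+12, 12+8, 13+2, 21+0) = 21
r[6] = max(2+21, 8+16, 12+12, 13+8, 21+2, 29+0) = 29
r[7] = max(2+29, 8+21, 12+16, …, 29+2, 14+0) = 31
r[8] = max(2+31, 8+29, 12+21, …, 14+2, 25+0) = 37
r[9] = max(2+37, 8+31, 12+29, …, 25+2, 41+0) = 41
Maximum revenue is €41.
Now minimize piece count subject to staying optimal: for each k, pieces[k] = 1 + min over i with p[i]+r[k−i]=r[k] of pieces[k−i].
pieces[6] = 1
pieces[7] = 2
pieces[8] = 2
pieces[9] = 1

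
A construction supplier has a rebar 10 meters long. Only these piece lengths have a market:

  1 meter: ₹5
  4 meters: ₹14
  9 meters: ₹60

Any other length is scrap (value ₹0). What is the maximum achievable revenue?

Let best[k] be the best obtainable value from length k. For each k, try every first piece i and keep the best of price[i] + best[k−i].
best[1] = 5
best[2] = 10  (first piece 1, then best[1]=5)
best[3] = 15  (first piece 1, then best[2]=10)
best[4] = max(5+15, 14+0) = 20
best[5] = max(5+20, 14+5) = 25
best[6] = max(5+25, 14+10) = 30
best[7] = max(5+30, 14+15) = 35
best[8] = max(5+35, 14+20) = 40
best[9] = max(5+40, 14+25, 60+0) = 60
best[10] = max(5+60, 14+30, 60+5) = 65
One optimal cutting: 9 + 1 → ₹65.

65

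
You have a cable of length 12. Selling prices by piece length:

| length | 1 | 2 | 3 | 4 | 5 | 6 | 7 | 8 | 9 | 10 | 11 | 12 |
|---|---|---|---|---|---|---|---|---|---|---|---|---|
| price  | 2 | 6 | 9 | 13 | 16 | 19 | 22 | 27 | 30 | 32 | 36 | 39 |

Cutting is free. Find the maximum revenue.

40

Consider every possible first cut. R[k] is the best of p[i]+R[k−i] over all sellable i≤k.
R[1] = 2
R[2] = 6
R[3] = 9
R[4] = 13
R[5] = 16
R[6] = 19  (first piece 2, then R[4]=13)
R[7] = 22  (first piece 2, then R[5]=16)
R[8] = 27
R[9] = 30
R[10] = 33  (first piece 2, then R[8]=27)
R[11] = 36  (first piece 2, then R[9]=30)
R[12] = 40  (first piece 4, then R[8]=27)
One optimal cutting: 8 + 4 → $27 + $13 = $40.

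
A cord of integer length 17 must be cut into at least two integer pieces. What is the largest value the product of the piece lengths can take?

Let m[k] be the best product for length k (with at least one cut). For each first piece i, the rest contributes max(k−i, m[k−i]).
m[2] = 1×max(1,0) = 1×1 = 1
m[3] = 1×max(2,1) = 1×2 = 2
m[4] = 2×max(2,1) = 2×2 = 4
m[5] = 2×max(3,2) = 2×3 = 6
m[6] = 3×max(3,2) = 3×3 = 9
m[7] = 2×max(5,6) = 2×6 = 12
m[8] = 2×max(6,9) = 2×9 = 18
m[9] = 3×max(6,9) = 3×9 = 27
m[10] = 2×max(8,18) = 2×18 = 36
m[11] = 2×max(9,27) = 2×27 = 54
m[12] = 3×max(9,27) = 3×27 = 81
m[13] = 2×max(11,54) = 2×54 = 108
m[14] = 2×max(12,81) = 2×81 = 162
m[15] = 3×max(12,81) = 3×81 = 243
m[16] = 2×max(14,162) = 2×162 = 324
m[17] = 2×max(15,243) = 2×243 = 486
One optimal split: 3 + 3 + 3 + 3 + 3 + 2; product 3×3×3×3×3×2 = 486.

486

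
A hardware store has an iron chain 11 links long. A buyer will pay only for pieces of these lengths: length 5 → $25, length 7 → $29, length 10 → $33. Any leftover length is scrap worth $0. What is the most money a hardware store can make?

50

Build r[k] bottom-up: r[k] = max over allowed piece i of (p[i] + r[k−i]).
r[1] = 0
r[2] = 0
r[3] = 0
r[4] = 0
r[5] = 25
r[6] = 25
r[7] = max(25+0, 29+0) = 29
r[8] = max(25+0, 29+0) = 29
r[9] = max(25+0, 29+0) = 29
r[10] = max(25+25, 29+0, 33+0) = 50
r[11] = max(25+25, 29+0, 33+0) = 50
One optimal cutting: pieces 5 + 5 with 1 link of scrap → $50.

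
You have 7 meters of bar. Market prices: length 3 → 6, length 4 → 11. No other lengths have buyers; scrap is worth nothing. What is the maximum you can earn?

Consider every possible first cut. r[k] is the best of p[i]+r[k−i] over all sellable i≤k.
r[1] = 0
r[2] = 0
r[3] = 6
r[4] = 11
r[5] = 11
r[6] = 12  (first piece 3, then r[3]=6)
r[7] = 17  (first piece 3, then r[4]=11)
One optimal cutting: 4 + 3 → 17.

17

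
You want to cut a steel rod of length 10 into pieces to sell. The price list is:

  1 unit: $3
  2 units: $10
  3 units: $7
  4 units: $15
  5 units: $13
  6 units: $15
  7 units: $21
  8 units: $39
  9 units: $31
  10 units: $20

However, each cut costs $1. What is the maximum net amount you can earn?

Build net[k] bottom-up: net[k] = max over allowed piece i of (p[i] + net[k−i]) − 1 per cut.
net[1] = 3
net[2] = max(3+3-1, 10+0) = 10
net[3] = max(3+10-1, 10+3-1, 7+0) = 12
net[4] = max(3+12-1, 10+10-1, 7+3-1, 15+0) = 19
net[5] = max(3+19-1, 10+12-1, 7+10-1, 15+3-1, 13+0) = 21
net[6] = max(3+21-1, 10+19-1, 7+12-1, 15+10-1, 13+3-1, 15+0) = 28
net[7] = max(3+28-1, 10+21-1, 7+19-1, …, 15+3-1, 21+0) = 30
net[8] = max(3+30-1, 10+28-1, 7+21-1, …, 21+3-1, 39+0) = 39
net[9] = max(3+39-1, 10+30-1, 7+28-1, …, 39+3-1, 31+0) = 41
net[10] = max(3+41-1, 10+39-1, 7+30-1, …, 31+3-1, 20+0) = 48
One optimal plan: pieces 8 + 2 (1 cut) → $49 − $1 = $48.

48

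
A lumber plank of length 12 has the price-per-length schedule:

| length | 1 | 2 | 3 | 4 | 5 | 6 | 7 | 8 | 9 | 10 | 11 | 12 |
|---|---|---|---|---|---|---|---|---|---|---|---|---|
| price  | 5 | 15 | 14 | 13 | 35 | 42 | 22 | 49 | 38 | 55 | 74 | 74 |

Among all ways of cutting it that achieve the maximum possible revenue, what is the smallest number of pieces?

Build r[k] bottom-up: r[k] = max over allowed piece i of (p[i] + r[k−i]).
r[1] = 5
r[2] = max(5+5, 15+0) = 15
r[3] = max(5+15, 15+5, 14+0) = 20
r[4] = max(5+20, 15+15, 14+5, 13+0) = 30
r[5] = max(5+30, 15+20, 14+15, 13+5, 35+0) = 35
r[6] = max(5+35, 15+30, 14+20, 13+15, 35+5, 42+0) = 45
r[7] = max(5+45, 15+35, 14+30, …, 42+5, 22+0) = 50
r[8] = max(5+50, 15+45, 14+35, …, 22+5, 49+0) = 60
r[9] = max(5+60, 15+50, 14+45, …, 49+5, 38+0) = 65
r[10] = max(5+65, 15+60, 14+50, …, 38+5, 55+0) = 75
r[11] = max(5+75, 15+65, 14+60, …, 55+5, 74+0) = 80
r[12] = max(5+80, 15+75, 14+65, …, 74+5, 74+0) = 90
Maximum revenue is $90.
Now minimize piece count subject to staying optimal: for each k, pieces[k] = 1 + min over i with p[i]+r[k−i]=r[k] of pieces[k−i].
pieces[9] = 3
pieces[10] = 5
pieces[11] = 4
pieces[12] = 6

6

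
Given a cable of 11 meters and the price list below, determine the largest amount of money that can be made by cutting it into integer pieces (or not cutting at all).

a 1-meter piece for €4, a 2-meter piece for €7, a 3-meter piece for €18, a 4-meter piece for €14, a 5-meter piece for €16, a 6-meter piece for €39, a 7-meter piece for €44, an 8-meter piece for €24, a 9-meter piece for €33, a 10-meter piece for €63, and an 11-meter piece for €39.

67

Let v[k] be the best obtainable value from length k. For each k, try every first piece i and keep the best of price[i] + v[k−i].
v[1] = 4
v[2] = max(4+4, 7+0) = 8
v[3] = max(4+8, 7+4, 18+0) = 18
v[4] = max(4+18, 7+8, 18+4, 14+0) = 22
v[5] = max(4+22, 7+18, 18+8, 14+4, 16+0) = 26
v[6] = max(4+26, 7+22, 18+18, 14+8, 16+4, 39+0) = 39
v[7] = max(4+39, 7+26, 18+22, …, 39+4, 44+0) = 44
v[8] = max(4+44, 7+39, 18+26, …, 44+4, 24+0) = 48
v[9] = max(4+48, 7+44, 18+39, …, 24+4, 33+0) = 57
v[10] = max(4+57, 7+48, 18+44, …, 33+4, 63+0) = 63
v[11] = max(4+63, 7+57, 18+48, …, 63+4, 39+0) = 67
One optimal cutting: 10 + 1 → €63 + €4 = €67.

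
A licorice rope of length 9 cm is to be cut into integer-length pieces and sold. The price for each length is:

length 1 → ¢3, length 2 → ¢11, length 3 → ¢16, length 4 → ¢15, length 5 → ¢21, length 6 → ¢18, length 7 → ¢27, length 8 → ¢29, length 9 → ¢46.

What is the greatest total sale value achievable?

Let best[k] be the best obtainable value from length k. For each k, try every first piece i and keep the best of price[i] + best[k−i].
best[1] = 3
best[2] = max(3+3, 11+0) = 11
best[3] = max(3+11, 11+3, 16+0) = 16
best[4] = max(3+16, 11+11, 16+3, 15+0) = 22
best[5] = max(3+22, 11+16, 16+11, 15+3, 21+0) = 27
best[6] = max(3+27, 11+22, 16+16, 15+11, 21+3, 18+0) = 33
best[7] = max(3+33, 11+27, 16+22, …, 18+3, 27+0) = 38
best[8] = max(3+38, 11+33, 16+27, …, 27+3, 29+0) = 44
best[9] = max(3+44, 11+38, 16+33, …, 29+3, 46+0) = 49
One optimal cutting: 3 + 2 + 2 + 2 → ¢16 + ¢11 + ¢11 + ¢11 = ¢49.

49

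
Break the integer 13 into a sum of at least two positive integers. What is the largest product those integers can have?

108

Fill f[k] for k=2..13: at each k try every first piece i and multiply by the better of (k−i) uncut or f[k−i].
f[2] = 1*max(1,0) = 1*1 = 1
f[3] = max(1*2, 2*1) = 2
f[4] = max(1*3, 2*2, 3*1) = 4
f[5] = max(1*4, 2*3, 3*2, 4*1) = 6
f[6] = max(1*6, 2*4, 3*3, 4*2, 5*1) = 9
f[7] = max(1*9, 2*6, 3*4, 4*3, 5*2, 6*1) = 12
f[8] = max(1*12, 2*9, 3*6, …, 6*2, 7*1) = 18
f[9] = max(1*18, 2*12, 3*9, …, 7*2, 8*1) = 27
f[10] = max(1*27, 2*18, 3*12, …, 8*2, 9*1) = 36
f[11] = max(1*36, 2*27, 3*18, …, 9*2, 10*1) = 54
f[12] = max(1*54, 2*36, 3*27, …, 10*2, 11*1) = 81
f[13] = max(1*81, 2*54, 3*36, …, 11*2, 12*1) = 108
One optimal split: 3 + 3 + 3 + 2 + 2; product 3*3*3*2*2 = 108.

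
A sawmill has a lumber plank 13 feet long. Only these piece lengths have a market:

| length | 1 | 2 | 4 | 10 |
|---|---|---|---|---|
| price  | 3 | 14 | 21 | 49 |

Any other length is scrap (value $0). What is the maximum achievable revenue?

Consider every possible first cut. best[k] is the best of p[i]+best[k−i] over all sellable i≤k.
best[1] = 3
best[2] = 14
best[3] = 17  (first piece 1, then best[2]=14)
best[4] = 28  (first piece 2, then best[2]=14)
best[5] = 31  (first piece 1, then best[4]=28)
best[6] = 42  (first piece 2, then best[4]=28)
best[7] = 45  (first piece 1, then best[6]=42)
best[8] = 56  (first piece 2, then best[6]=42)
best[9] = 59  (first piece 1, then best[8]=56)
best[10] = 70  (first piece 2, then best[8]=56)
best[11] = 73  (first piece 1, then best[10]=70)
best[12] = 84  (first piece 2, then best[10]=70)
best[13] = 87  (first piece 1, then best[12]=84)
One optimal cutting: 2 + 2 + 2 + 2 + 2 + 2 + 1 → $87.

87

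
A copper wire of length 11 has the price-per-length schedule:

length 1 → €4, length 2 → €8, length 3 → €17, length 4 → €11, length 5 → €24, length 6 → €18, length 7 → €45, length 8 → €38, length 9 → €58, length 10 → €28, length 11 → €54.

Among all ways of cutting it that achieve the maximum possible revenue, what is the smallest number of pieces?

2

Build r[k] bottom-up: r[k] = max over allowed piece i of (p[i] + r[k−i]).
r[1] = 4
r[2] = max(4+4, 8+0) = 8
r[3] = max(4+8, 8+4, 17+0) = 17
r[4] = max(4+17, 8+8, 17+4, 11+0) = 21
r[5] = max(4+21, 8+17, 17+8, 11+4, 24+0) = 25
r[6] = max(4+25, 8+21, 17+17, 11+8, 24+4, 18+0) = 34
r[7] = max(4+34, 8+25, 17+21, …, 18+4, 45+0) = 45
r[8] = max(4+45, 8+34, 17+25, …, 45+4, 38+0) = 49
r[9] = max(4+49, 8+45, 17+34, …, 38+4, 58+0) = 58
r[10] = max(4+58, 8+49, 17+45, …, 58+4, 28+0) = 62
r[11] = max(4+62, 8+58, 17+49, …, 28+4, 54+0) = 66
Maximum revenue is €66.
Now minimize piece count subject to staying optimal: for each k, pieces[k] = 1 + min over i with p[i]+r[k−i]=r[k] of pieces[k−i].
pieces[8] = 2
pieces[9] = 1
pieces[10] = 2
pieces[11] = 2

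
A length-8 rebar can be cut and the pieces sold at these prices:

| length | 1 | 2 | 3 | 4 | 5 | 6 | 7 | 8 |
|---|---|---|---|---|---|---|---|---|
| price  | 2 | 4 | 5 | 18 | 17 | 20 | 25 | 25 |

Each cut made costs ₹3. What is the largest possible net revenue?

33

Consider every possible first cut. v[k] is the best of p[i]+v[k−i] over all sellable i≤k, charging 3 whenever i<k.
v[1] = 2
v[2] = max(2+2-3, 4+0) = 4
v[3] = max(2+4-3, 4+2-3, 5+0) = 5
v[4] = max(2+5-3, 4+4-3, 5+2-3, 18+0) = 18
v[5] = max(2+18-3, 4+5-3, 5+4-3, 18+2-3, 17+0) = 17
v[6] = max(2+17-3, 4+18-3, 5+5-3, 18+4-3, 17+2-3, 20+0) = 20
v[7] = max(2+20-3, 4+17-3, 5+18-3, …, 20+2-3, 25+0) = 25
v[8] = max(2+25-3, 4+20-3, 5+17-3, …, 25+2-3, 25+0) = 33
One optimal plan: pieces 4 + 4 (1 cut) → ₹36 − ₹3 = ₹33.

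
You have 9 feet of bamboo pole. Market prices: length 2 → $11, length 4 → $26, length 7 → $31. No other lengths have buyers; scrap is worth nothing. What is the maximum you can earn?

52

Build f[k] bottom-up: f[k] = max over allowed piece i of (p[i] + f[k−i]).
f[1] = 0
f[2] = 11
f[3] = 11
f[4] = 26
f[5] = 26
f[6] = 37  (first piece 2, then f[4]=26)
f[7] = 37
f[8] = 52  (first piece 4, then f[4]=26)
f[9] = 52
One optimal cutting: pieces 4 + 4 with 1 foot of scrap → $52.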